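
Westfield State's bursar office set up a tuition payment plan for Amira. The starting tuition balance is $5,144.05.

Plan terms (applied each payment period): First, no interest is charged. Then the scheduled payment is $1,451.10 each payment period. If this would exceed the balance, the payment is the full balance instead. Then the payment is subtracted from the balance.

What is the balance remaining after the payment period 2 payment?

Payment period 1: $5,144.05 − $1,451.10 → $3,692.95
Payment period 2: $3,692.95 − $1,451.10 → $2,241.85

$2,241.85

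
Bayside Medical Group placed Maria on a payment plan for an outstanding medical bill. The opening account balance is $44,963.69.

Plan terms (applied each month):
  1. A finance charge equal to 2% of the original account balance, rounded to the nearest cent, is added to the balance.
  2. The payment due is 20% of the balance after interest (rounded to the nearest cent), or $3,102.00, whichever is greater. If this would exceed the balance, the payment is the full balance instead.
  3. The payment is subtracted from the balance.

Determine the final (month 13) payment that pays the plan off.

Month 1: opening $44,963.69; interest $899.27 → $45,862.96; payment $9,172.59; balance $36,690.37
Month 2: opening $36,690.37; interest $899.27 → $37,589.64; payment $7,517.93; balance $30,071.71
Month 3: opening $30,071.71; interest $899.27 → $30,970.98; payment $6,194.20; balance $24,776.78
Month 4: opening $24,776.78; interest $899.27 → $25,676.05; payment $5,135.21; balance $20,540.84
Month 5: opening $20,540.84; interest $899.27 → $21,440.11; payment $4,288.02; balance $17,152.09
Month 6: opening $17,152.09; interest $899.27 → $18,051.36; payment $3,610.27; balance $14,441.09
Month 7: opening $14,441.09; interest $899.27 → $15,340.36; payment $3,102.00; balance $12,238.36
Month 8: opening $12,238.36; interest $899.27 → $13,137.63; payment $3,102.00; balance $10,035.63
Month 9: opening $10,035.63; interest $899.27 → $10,934.90; payment $3,102.00; balance $7,832.90
Month 10: opening $7,832.90; interest $899.27 → $8,732.17; payment $3,102.00; balance $5,630.17
Month 11: opening $5,630.17; interest $899.27 → $6,529.44; payment $3,102.00; balance $3,427.44
Month 12: opening $3,427.44; interest $899.27 → $4,326.71; payment $3,102.00; balance $1,224.71
Month 13: opening $1,224.71; interest $899.27 → $2,123.98; payment $2,123.98; balance $0.00

$2,123.98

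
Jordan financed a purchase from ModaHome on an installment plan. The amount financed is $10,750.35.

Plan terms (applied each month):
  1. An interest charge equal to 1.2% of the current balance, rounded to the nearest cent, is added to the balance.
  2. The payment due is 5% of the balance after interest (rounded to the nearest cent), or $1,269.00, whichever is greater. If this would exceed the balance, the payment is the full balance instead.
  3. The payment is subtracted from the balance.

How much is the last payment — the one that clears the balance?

$1,252.86

Month 1: $10,750.35 +$129.00 interest = $10,879.35; pay $1,269.00 → $9,610.35
Month 2: $9,610.35 +$115.32 interest = $9,725.67; pay $1,269.00 → $8,456.67
Month 3: $8,456.67 +$101.48 interest = $8,558.15; pay $1,269.00 → $7,289.15
Month 4: $7,289.15 +$87.47 interest = $7,376.62; pay $1,269.00 → $6,107.62
Month 5: $6,107.62 +$73.29 interest = $6,180.91; pay $1,269.00 → $4,911.91
Month 6: $4,911.91 +$58.94 interest = $4,970.85; pay $1,269.00 → $3,701.85
Month 7: $3,701.85 +$44.42 interest = $3,746.27; pay $1,269.00 → $2,477.27
Month 8: $2,477.27 +$29.73 interest = $2,507.00; pay $1,269.00 → $1,238.00
Month 9: $1,238.00 +$14.86 interest = $1,252.86; pay $1,252.86 → $0.00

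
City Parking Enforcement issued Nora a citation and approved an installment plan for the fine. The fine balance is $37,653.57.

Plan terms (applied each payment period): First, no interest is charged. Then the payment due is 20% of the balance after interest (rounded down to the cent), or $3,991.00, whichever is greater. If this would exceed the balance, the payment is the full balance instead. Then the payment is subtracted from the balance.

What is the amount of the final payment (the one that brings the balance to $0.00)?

$3,314.64

Payment period 1: opening $37,653.57; payment $7,530.71; balance $30,122.86
Payment period 2: opening $30,122.86; payment $6,024.57; balance $24,098.29
Payment period 3: opening $24,098.29; payment $4,819.65; balance $19,278.64
Payment period 4: opening $19,278.64; payment $3,991.00; balance $15,287.64
Payment period 5: opening $15,287.64; payment $3,991.00; balance $11,296.64
Payment period 6: opening $11,296.64; payment $3,991.00; balance $7,305.64
Payment period 7: opening $7,305.64; payment $3,991.00; balance $3,314.64
Payment period 8: opening $3,314.64; payment $3,314.64; balance $0.00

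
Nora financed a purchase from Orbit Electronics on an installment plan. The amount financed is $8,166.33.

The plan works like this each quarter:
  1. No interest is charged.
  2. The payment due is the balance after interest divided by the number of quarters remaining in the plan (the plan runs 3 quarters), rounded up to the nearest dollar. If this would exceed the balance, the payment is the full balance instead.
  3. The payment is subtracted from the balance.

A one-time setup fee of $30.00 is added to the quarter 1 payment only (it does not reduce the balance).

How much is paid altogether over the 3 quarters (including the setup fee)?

$8,196.33

Quarter 1: $8,166.33 − $2,723.00 (+ $30.00 fee) → $5,443.33
Quarter 2: $5,443.33 − $2,722.00 → $2,721.33
Quarter 3: $2,721.33 − $2,721.33 → $0.00
Total paid: $8,196.33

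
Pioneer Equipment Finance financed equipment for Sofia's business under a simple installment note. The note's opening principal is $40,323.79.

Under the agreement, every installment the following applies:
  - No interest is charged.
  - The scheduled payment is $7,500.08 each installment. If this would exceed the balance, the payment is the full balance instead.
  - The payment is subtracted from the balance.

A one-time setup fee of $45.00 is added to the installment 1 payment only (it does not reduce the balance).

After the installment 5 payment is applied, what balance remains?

Installment 1: opening $40,323.79; payment $7,500.08 (+ $45.00 fee); balance $32,823.71
Installment 2: opening $32,823.71; payment $7,500.08; balance $25,323.63
Installment 3: opening $25,323.63; payment $7,500.08; balance $17,823.55
Installment 4: opening $17,823.55; payment $7,500.08; balance $10,323.47
Installment 5: opening $10,323.47; payment $7,500.08; balance $2,823.39

$2,823.39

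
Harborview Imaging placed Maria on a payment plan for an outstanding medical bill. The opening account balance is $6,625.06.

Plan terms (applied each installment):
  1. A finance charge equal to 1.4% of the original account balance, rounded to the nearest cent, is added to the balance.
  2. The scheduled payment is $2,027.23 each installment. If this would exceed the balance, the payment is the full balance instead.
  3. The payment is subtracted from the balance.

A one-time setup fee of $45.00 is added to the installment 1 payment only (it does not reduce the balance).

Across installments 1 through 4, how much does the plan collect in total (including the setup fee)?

Installment 1: $6,625.06 +$92.75 interest = $6,717.81; pay $2,027.23 (+ $45.00 fee) → $4,690.58
Installment 2: $4,690.58 +$92.75 interest = $4,783.33; pay $2,027.23 → $2,756.10
Installment 3: $2,756.10 +$92.75 interest = $2,848.85; pay $2,027.23 → $821.62
Installment 4: $821.62 +$92.75 interest = $914.37; pay $914.37 → $0.00
Total paid: $7,041.06

$7,041.06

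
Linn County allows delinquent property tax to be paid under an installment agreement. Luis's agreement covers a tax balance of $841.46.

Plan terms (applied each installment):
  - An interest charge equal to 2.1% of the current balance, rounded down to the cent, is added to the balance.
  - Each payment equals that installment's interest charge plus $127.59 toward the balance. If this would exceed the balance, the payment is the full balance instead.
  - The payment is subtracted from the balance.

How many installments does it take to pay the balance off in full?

7

# | Opening | Interest | Payment | End bal
1 | $841.46 | $17.67 | $145.26 | $713.87
2 | $713.87 | $14.99 | $142.58 | $586.28
3 | $586.28 | $12.31 | $139.90 | $458.69
4 | $458.69 | $9.63 | $137.22 | $331.10
5 | $331.10 | $6.95 | $134.54 | $203.51
6 | $203.51 | $4.27 | $131.86 | $75.92
7 | $75.92 | $1.59 | $77.51 | $0.00
Balance reaches $0.00 in installment 7.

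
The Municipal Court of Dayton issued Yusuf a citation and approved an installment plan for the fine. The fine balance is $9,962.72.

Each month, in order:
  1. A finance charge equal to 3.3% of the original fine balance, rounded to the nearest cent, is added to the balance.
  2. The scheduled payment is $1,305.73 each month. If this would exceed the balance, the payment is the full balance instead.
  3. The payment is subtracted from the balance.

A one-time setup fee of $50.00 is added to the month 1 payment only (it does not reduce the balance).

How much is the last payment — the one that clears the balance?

$521.89

Month 1: $9,962.72 +$328.77 interest = $10,291.49; pay $1,305.73 (+ $50.00 fee) → $8,985.76
Month 2: $8,985.76 +$328.77 interest = $9,314.53; pay $1,305.73 → $8,008.80
Month 3: $8,008.80 +$328.77 interest = $8,337.57; pay $1,305.73 → $7,031.84
Month 4: $7,031.84 +$328.77 interest = $7,360.61; pay $1,305.73 → $6,054.88
Month 5: $6,054.88 +$328.77 interest = $6,383.65; pay $1,305.73 → $5,077.92
Month 6: $5,077.92 +$328.77 interest = $5,406.69; pay $1,305.73 → $4,100.96
Month 7: $4,100.96 +$328.77 interest = $4,429.73; pay $1,305.73 → $3,124.00
Month 8: $3,124.00 +$328.77 interest = $3,452.77; pay $1,305.73 → $2,147.04
Month 9: $2,147.04 +$328.77 interest = $2,475.81; pay $1,305.73 → $1,170.08
Month 10: $1,170.08 +$328.77 interest = $1,498.85; pay $1,305.73 → $193.12
Month 11: $193.12 +$328.77 interest = $521.89; pay $521.89 → $0.00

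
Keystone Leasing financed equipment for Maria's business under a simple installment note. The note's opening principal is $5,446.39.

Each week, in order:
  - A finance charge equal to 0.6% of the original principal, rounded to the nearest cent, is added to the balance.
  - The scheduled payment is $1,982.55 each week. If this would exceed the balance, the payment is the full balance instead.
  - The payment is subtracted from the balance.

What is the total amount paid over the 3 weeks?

$5,544.43

# | Opening | Interest | Payment | End bal
1 | $5,446.39 | $32.68 | $1,982.55 | $3,496.52
2 | $3,496.52 | $32.68 | $1,982.55 | $1,546.65
3 | $1,546.65 | $32.68 | $1,579.33 | $0.00
Total paid: $5,544.43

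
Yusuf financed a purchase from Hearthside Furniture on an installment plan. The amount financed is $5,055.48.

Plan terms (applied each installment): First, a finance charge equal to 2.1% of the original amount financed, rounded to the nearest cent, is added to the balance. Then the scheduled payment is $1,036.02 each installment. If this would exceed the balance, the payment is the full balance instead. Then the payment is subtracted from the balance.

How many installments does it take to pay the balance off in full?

6

# | Opening | Interest | Payment | End bal
1 | $5,055.48 | $106.17 | $1,036.02 | $4,125.63
2 | $4,125.63 | $106.17 | $1,036.02 | $3,195.78
3 | $3,195.78 | $106.17 | $1,036.02 | $2,265.93
4 | $2,265.93 | $106.17 | $1,036.02 | $1,336.08
5 | $1,336.08 | $106.17 | $1,036.02 | $406.23
6 | $406.23 | $106.17 | $512.40 | $0.00
Balance reaches $0.00 in installment 6.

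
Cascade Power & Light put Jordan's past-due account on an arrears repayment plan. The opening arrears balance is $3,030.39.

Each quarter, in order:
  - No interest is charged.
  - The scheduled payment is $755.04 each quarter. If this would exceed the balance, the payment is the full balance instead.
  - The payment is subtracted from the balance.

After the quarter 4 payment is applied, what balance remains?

$10.23

# | Opening | Payment | End bal
1 | $3,030.39 | $755.04 | $2,275.35
2 | $2,275.35 | $755.04 | $1,520.31
3 | $1,520.31 | $755.04 | $765.27
4 | $765.27 | $755.04 | $10.23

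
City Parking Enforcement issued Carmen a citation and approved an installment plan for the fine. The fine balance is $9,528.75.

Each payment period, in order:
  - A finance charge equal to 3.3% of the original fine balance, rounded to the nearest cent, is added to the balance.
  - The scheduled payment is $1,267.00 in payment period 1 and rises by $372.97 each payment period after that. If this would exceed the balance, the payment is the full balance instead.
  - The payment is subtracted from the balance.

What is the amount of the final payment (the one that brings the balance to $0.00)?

Payment period 1: opening $9,528.75; interest $314.45 → $9,843.20; payment $1,267.00; balance $8,576.20
Payment period 2: opening $8,576.20; interest $314.45 → $8,890.65; payment $1,639.97; balance $7,250.68
Payment period 3: opening $7,250.68; interest $314.45 → $7,565.13; payment $2,012.94; balance $5,552.19
Payment period 4: opening $5,552.19; interest $314.45 → $5,866.64; payment $2,385.91; balance $3,480.73
Payment period 5: opening $3,480.73; interest $314.45 → $3,795.18; payment $2,758.88; balance $1,036.30
Payment period 6: opening $1,036.30; interest $314.45 → $1,350.75; payment $1,350.75; balance $0.00

$1,350.75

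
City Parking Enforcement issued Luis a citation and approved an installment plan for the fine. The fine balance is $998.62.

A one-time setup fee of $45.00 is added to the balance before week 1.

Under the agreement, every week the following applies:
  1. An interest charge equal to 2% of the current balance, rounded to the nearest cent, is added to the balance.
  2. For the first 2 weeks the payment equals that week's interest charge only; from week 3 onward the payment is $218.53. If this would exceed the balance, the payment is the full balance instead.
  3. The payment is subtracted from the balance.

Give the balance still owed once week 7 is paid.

Week 1: $1,043.62 +$20.87 interest = $1,064.49; pay $20.87 → $1,043.62
Week 2: $1,043.62 +$20.87 interest = $1,064.49; pay $20.87 → $1,043.62
Week 3: $1,043.62 +$20.87 interest = $1,064.49; pay $218.53 → $845.96
Week 4: $845.96 +$16.92 interest = $862.88; pay $218.53 → $644.35
Week 5: $644.35 +$12.89 interest = $657.24; pay $218.53 → $438.71
Week 6: $438.71 +$8.77 interest = $447.48; pay $218.53 → $228.95
Week 7: $228.95 +$4.58 interest = $233.53; pay $218.53 → $15.00

$15.00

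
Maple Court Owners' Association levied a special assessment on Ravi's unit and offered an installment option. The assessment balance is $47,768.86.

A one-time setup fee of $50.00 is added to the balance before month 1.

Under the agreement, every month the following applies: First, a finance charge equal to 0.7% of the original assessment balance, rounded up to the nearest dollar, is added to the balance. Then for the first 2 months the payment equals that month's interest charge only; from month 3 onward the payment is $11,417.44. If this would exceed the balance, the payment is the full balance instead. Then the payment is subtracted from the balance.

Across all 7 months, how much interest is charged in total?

$2,345.00

Month 1: $47,818.86 +$335.00 interest = $48,153.86; pay $335.00 → $47,818.86
Month 2: $47,818.86 +$335.00 interest = $48,153.86; pay $335.00 → $47,818.86
Month 3: $47,818.86 +$335.00 interest = $48,153.86; pay $11,417.44 → $36,736.42
Month 4: $36,736.42 +$335.00 interest = $37,071.42; pay $11,417.44 → $25,653.98
Month 5: $25,653.98 +$335.00 interest = $25,988.98; pay $11,417.44 → $14,571.54
Month 6: $14,571.54 +$335.00 interest = $14,906.54; pay $11,417.44 → $3,489.10
Month 7: $3,489.10 +$335.00 interest = $3,824.10; pay $3,824.10 → $0.00
Total interest: $335.00 + $335.00 + $335.00 + $335.00 + $335.00 + $335.00 + $335.00 = $2,345.00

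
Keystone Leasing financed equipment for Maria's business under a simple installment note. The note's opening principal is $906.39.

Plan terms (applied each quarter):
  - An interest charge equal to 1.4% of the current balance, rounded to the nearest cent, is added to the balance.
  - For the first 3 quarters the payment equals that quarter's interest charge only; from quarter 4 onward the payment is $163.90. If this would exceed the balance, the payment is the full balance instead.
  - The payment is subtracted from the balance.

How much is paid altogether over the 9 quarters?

# | Opening | Interest | Payment | End bal
1 | $906.39 | $12.69 | $12.69 | $906.39
2 | $906.39 | $12.69 | $12.69 | $906.39
3 | $906.39 | $12.69 | $12.69 | $906.39
4 | $906.39 | $12.69 | $163.90 | $755.18
5 | $755.18 | $10.57 | $163.90 | $601.85
6 | $601.85 | $8.43 | $163.90 | $446.38
7 | $446.38 | $6.25 | $163.90 | $288.73
8 | $288.73 | $4.04 | $163.90 | $128.87
9 | $128.87 | $1.80 | $130.67 | $0.00
Total paid: $988.24

$988.24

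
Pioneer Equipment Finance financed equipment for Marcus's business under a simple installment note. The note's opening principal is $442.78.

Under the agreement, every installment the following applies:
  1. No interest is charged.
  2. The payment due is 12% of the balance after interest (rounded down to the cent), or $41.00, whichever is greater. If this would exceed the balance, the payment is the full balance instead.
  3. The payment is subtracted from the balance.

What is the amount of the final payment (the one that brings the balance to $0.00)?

Installment 1: $442.78 − $53.13 → $389.65
Installment 2: $389.65 − $46.75 → $342.90
Installment 3: $342.90 − $41.14 → $301.76
Installment 4: $301.76 − $41.00 → $260.76
Installment 5: $260.76 − $41.00 → $219.76
Installment 6: $219.76 − $41.00 → $178.76
Installment 7: $178.76 − $41.00 → $137.76
Installment 8: $137.76 − $41.00 → $96.76
Installment 9: $96.76 − $41.00 → $55.76
Installment 10: $55.76 − $41.00 → $14.76
Installment 11: $14.76 − $14.76 → $0.00

$14.76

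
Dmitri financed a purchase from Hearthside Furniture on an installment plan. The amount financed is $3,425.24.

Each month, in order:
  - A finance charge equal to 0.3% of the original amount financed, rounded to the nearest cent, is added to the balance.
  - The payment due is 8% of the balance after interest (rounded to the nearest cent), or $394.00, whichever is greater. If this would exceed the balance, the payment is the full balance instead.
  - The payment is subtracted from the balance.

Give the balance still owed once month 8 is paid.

$355.48

Month 1: $3,425.24 +$10.28 interest = $3,435.52; pay $394.00 → $3,041.52
Month 2: $3,041.52 +$10.28 interest = $3,051.80; pay $394.00 → $2,657.80
Month 3: $2,657.80 +$10.28 interest = $2,668.08; pay $394.00 → $2,274.08
Month 4: $2,274.08 +$10.28 interest = $2,284.36; pay $394.00 → $1,890.36
Month 5: $1,890.36 +$10.28 interest = $1,900.64; pay $394.00 → $1,506.64
Month 6: $1,506.64 +$10.28 interest = $1,516.92; pay $394.00 → $1,122.92
Month 7: $1,122.92 +$10.28 interest = $1,133.20; pay $394.00 → $739.20
Month 8: $739.20 +$10.28 interest = $749.48; pay $394.00 → $355.48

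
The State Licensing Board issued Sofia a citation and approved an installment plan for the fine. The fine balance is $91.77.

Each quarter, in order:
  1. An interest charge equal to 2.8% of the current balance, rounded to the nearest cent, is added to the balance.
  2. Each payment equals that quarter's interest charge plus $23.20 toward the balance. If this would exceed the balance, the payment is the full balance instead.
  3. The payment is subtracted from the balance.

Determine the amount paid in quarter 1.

Quarter 1: opening $91.77; interest $2.57 → $94.34; payment $25.77; balance $68.57

$25.77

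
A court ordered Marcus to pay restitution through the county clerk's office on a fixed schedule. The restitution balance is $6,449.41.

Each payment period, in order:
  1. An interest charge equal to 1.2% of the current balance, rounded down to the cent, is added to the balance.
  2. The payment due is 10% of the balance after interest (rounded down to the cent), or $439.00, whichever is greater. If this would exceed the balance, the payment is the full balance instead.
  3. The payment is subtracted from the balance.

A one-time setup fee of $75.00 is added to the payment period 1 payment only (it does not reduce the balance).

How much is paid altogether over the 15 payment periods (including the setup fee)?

$7,115.48

# | Opening | Interest | Payment | Fee | End bal
1 | $6,449.41 | $77.39 | $652.68 | $75.00 | $5,874.12
2 | $5,874.12 | $70.48 | $594.46 | — | $5,350.14
3 | $5,350.14 | $64.20 | $541.43 | — | $4,872.91
4 | $4,872.91 | $58.47 | $493.13 | — | $4,438.25
5 | $4,438.25 | $53.25 | $449.15 | — | $4,042.35
6 | $4,042.35 | $48.50 | $439.00 | — | $3,651.85
7 | $3,651.85 | $43.82 | $439.00 | — | $3,256.67
8 | $3,256.67 | $39.08 | $439.00 | — | $2,856.75
9 | $2,856.75 | $34.28 | $439.00 | — | $2,452.03
10 | $2,452.03 | $29.42 | $439.00 | — | $2,042.45
11 | $2,042.45 | $24.50 | $439.00 | — | $1,627.95
12 | $1,627.95 | $19.53 | $439.00 | — | $1,208.48
13 | $1,208.48 | $14.50 | $439.00 | — | $783.98
14 | $783.98 | $9.40 | $439.00 | — | $354.38
15 | $354.38 | $4.25 | $358.63 | — | $0.00
Total paid: $7,115.48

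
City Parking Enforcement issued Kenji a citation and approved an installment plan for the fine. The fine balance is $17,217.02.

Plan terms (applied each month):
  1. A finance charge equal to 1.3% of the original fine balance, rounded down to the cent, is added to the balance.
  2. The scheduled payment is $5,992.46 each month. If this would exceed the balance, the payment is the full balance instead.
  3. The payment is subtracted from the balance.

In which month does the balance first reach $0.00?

Month 1: opening $17,217.02; interest $223.82 → $17,440.84; payment $5,992.46; balance $11,448.38
Month 2: opening $11,448.38; interest $223.82 → $11,672.20; payment $5,992.46; balance $5,679.74
Month 3: opening $5,679.74; interest $223.82 → $5,903.56; payment $5,903.56; balance $0.00
Balance reaches $0.00 in month 3.

3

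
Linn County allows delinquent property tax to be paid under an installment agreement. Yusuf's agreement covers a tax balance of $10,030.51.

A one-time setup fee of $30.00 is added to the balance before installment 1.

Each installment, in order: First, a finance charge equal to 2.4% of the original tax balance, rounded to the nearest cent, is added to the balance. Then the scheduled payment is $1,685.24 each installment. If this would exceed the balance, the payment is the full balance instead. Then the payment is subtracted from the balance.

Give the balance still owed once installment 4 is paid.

$4,282.47

Installment 1: opening $10,060.51; interest $240.73 → $10,301.24; payment $1,685.24; balance $8,616.00
Installment 2: opening $8,616.00; interest $240.73 → $8,856.73; payment $1,685.24; balance $7,171.49
Installment 3: opening $7,171.49; interest $240.73 → $7,412.22; payment $1,685.24; balance $5,726.98
Installment 4: opening $5,726.98; interest $240.73 → $5,967.71; payment $1,685.24; balance $4,282.47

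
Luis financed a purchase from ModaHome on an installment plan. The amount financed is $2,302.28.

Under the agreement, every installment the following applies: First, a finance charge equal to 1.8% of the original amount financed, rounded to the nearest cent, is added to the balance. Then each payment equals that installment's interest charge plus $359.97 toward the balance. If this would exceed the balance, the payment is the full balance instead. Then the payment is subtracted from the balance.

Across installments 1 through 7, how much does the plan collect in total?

$2,592.36

Installment 1: opening $2,302.28; interest $41.44 → $2,343.72; payment $401.41; balance $1,942.31
Installment 2: opening $1,942.31; interest $41.44 → $1,983.75; payment $401.41; balance $1,582.34
Installment 3: opening $1,582.34; interest $41.44 → $1,623.78; payment $401.41; balance $1,222.37
Installment 4: opening $1,222.37; interest $41.44 → $1,263.81; payment $401.41; balance $862.40
Installment 5: opening $862.40; interest $41.44 → $903.84; payment $401.41; balance $502.43
Installment 6: opening $502.43; interest $41.44 → $543.87; payment $401.41; balance $142.46
Installment 7: opening $142.46; interest $41.44 → $183.90; payment $183.90; balance $0.00
Total paid: $2,592.36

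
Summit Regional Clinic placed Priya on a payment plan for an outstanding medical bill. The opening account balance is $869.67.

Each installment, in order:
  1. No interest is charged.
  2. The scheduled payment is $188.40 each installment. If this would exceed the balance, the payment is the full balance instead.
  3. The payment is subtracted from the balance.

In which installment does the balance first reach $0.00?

Installment 1: opening $869.67; payment $188.40; balance $681.27
Installment 2: opening $681.27; payment $188.40; balance $492.87
Installment 3: opening $492.87; payment $188.40; balance $304.47
Installment 4: opening $304.47; payment $188.40; balance $116.07
Installment 5: opening $116.07; payment $116.07; balance $0.00
Balance reaches $0.00 in installment 5.

5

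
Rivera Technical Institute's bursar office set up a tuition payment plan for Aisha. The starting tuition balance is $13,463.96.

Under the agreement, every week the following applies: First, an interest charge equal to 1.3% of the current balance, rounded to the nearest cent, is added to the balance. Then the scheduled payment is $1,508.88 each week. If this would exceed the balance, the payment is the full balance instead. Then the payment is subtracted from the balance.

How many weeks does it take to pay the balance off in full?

10

Week 1: $13,463.96 +$175.03 interest = $13,638.99; pay $1,508.88 → $12,130.11
Week 2: $12,130.11 +$157.69 interest = $12,287.80; pay $1,508.88 → $10,778.92
Week 3: $10,778.92 +$140.13 interest = $10,919.05; pay $1,508.88 → $9,410.17
Week 4: $9,410.17 +$122.33 interest = $9,532.50; pay $1,508.88 → $8,023.62
Week 5: $8,023.62 +$104.31 interest = $8,127.93; pay $1,508.88 → $6,619.05
Week 6: $6,619.05 +$86.05 interest = $6,705.10; pay $1,508.88 → $5,196.22
Week 7: $5,196.22 +$67.55 interest = $5,263.77; pay $1,508.88 → $3,754.89
Week 8: $3,754.89 +$48.81 interest = $3,803.70; pay $1,508.88 → $2,294.82
Week 9: $2,294.82 +$29.83 interest = $2,324.65; pay $1,508.88 → $815.77
Week 10: $815.77 +$10.61 interest = $826.38; pay $826.38 → $0.00
Balance reaches $0.00 in week 10.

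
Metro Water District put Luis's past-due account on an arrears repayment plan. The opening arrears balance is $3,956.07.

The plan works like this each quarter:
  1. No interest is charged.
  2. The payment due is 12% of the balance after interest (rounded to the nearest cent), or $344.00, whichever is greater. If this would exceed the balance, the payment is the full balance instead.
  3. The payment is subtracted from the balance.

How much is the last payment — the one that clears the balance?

Quarter 1: $3,956.07 − $474.73 → $3,481.34
Quarter 2: $3,481.34 − $417.76 → $3,063.58
Quarter 3: $3,063.58 − $367.63 → $2,695.95
Quarter 4: $2,695.95 − $344.00 → $2,351.95
Quarter 5: $2,351.95 − $344.00 → $2,007.95
Quarter 6: $2,007.95 − $344.00 → $1,663.95
Quarter 7: $1,663.95 − $344.00 → $1,319.95
Quarter 8: $1,319.95 − $344.00 → $975.95
Quarter 9: $975.95 − $344.00 → $631.95
Quarter 10: $631.95 − $344.00 → $287.95
Quarter 11: $287.95 − $287.95 → $0.00

$287.95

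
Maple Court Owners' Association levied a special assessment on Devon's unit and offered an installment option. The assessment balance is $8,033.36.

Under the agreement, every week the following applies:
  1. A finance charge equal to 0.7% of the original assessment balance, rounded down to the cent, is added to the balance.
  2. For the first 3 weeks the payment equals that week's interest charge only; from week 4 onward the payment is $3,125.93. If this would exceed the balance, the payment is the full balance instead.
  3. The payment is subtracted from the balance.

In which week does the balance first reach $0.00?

Week 1: opening $8,033.36; interest $56.23 → $8,089.59; payment $56.23; balance $8,033.36
Week 2: opening $8,033.36; interest $56.23 → $8,089.59; payment $56.23; balance $8,033.36
Week 3: opening $8,033.36; interest $56.23 → $8,089.59; payment $56.23; balance $8,033.36
Week 4: opening $8,033.36; interest $56.23 → $8,089.59; payment $3,125.93; balance $4,963.66
Week 5: opening $4,963.66; interest $56.23 → $5,019.89; payment $3,125.93; balance $1,893.96
Week 6: opening $1,893.96; interest $56.23 → $1,950.19; payment $1,950.19; balance $0.00
Balance reaches $0.00 in week 6.

6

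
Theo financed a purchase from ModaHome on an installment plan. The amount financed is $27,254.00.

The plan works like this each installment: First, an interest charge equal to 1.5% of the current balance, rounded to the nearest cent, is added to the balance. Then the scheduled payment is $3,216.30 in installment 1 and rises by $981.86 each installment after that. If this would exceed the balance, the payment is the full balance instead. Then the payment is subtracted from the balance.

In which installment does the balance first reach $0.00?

Installment 1: opening $27,254.00; interest $408.81 → $27,662.81; payment $3,216.30; balance $24,446.51
Installment 2: opening $24,446.51; interest $366.70 → $24,813.21; payment $4,198.16; balance $20,615.05
Installment 3: opening $20,615.05; interest $309.23 → $20,924.28; payment $5,180.02; balance $15,744.26
Installment 4: opening $15,744.26; interest $236.16 → $15,980.42; payment $6,161.88; balance $9,818.54
Installment 5: opening $9,818.54; interest $147.28 → $9,965.82; payment $7,143.74; balance $2,822.08
Installment 6: opening $2,822.08; interest $42.33 → $2,864.41; payment $2,864.41; balance $0.00
Balance reaches $0.00 in installment 6.

6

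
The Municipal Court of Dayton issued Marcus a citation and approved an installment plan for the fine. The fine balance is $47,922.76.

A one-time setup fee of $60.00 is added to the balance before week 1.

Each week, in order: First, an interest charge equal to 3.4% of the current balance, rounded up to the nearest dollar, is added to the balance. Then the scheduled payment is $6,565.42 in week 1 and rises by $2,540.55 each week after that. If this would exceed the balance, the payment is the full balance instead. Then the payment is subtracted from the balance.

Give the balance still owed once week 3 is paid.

$24,964.85

Week 1: $47,982.76 +$1,632.00 interest = $49,614.76; pay $6,565.42 → $43,049.34
Week 2: $43,049.34 +$1,464.00 interest = $44,513.34; pay $9,105.97 → $35,407.37
Week 3: $35,407.37 +$1,204.00 interest = $36,611.37; pay $11,646.52 → $24,964.85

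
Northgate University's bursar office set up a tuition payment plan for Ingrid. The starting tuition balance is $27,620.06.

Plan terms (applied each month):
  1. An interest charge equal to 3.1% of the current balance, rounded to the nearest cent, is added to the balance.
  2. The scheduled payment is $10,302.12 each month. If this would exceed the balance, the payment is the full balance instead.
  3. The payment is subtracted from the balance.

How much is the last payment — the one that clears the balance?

Month 1: opening $27,620.06; interest $856.22 → $28,476.28; payment $10,302.12; balance $18,174.16
Month 2: opening $18,174.16; interest $563.40 → $18,737.56; payment $10,302.12; balance $8,435.44
Month 3: opening $8,435.44; interest $261.50 → $8,696.94; payment $8,696.94; balance $0.00

$8,696.94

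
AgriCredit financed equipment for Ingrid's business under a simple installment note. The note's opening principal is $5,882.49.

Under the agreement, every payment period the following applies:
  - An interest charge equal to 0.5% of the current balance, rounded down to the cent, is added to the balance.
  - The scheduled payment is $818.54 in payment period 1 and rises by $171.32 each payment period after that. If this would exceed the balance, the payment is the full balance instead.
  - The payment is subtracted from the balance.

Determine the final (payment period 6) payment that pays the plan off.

Payment period 1: opening $5,882.49; interest $29.41 → $5,911.90; payment $818.54; balance $5,093.36
Payment period 2: opening $5,093.36; interest $25.46 → $5,118.82; payment $989.86; balance $4,128.96
Payment period 3: opening $4,128.96; interest $20.64 → $4,149.60; payment $1,161.18; balance $2,988.42
Payment period 4: opening $2,988.42; interest $14.94 → $3,003.36; payment $1,332.50; balance $1,670.86
Payment period 5: opening $1,670.86; interest $8.35 → $1,679.21; payment $1,503.82; balance $175.39
Payment period 6: opening $175.39; interest $0.87 → $176.26; payment $176.26; balance $0.00

$176.26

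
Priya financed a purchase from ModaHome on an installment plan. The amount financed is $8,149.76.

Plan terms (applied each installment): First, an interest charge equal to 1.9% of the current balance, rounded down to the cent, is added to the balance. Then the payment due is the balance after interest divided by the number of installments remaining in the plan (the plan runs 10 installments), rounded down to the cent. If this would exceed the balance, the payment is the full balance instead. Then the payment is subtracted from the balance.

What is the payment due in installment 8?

$947.41

Installment 1: $8,149.76 +$154.84 interest = $8,304.60; pay $830.46 → $7,474.14
Installment 2: $7,474.14 +$142.00 interest = $7,616.14; pay $846.23 → $6,769.91
Installment 3: $6,769.91 +$128.62 interest = $6,898.53; pay $862.31 → $6,036.22
Installment 4: $6,036.22 +$114.68 interest = $6,150.90; pay $878.70 → $5,272.20
Installment 5: $5,272.20 +$100.17 interest = $5,372.37; pay $895.39 → $4,476.98
Installment 6: $4,476.98 +$85.06 interest = $4,562.04; pay $912.40 → $3,649.64
Installment 7: $3,649.64 +$69.34 interest = $3,718.98; pay $929.74 → $2,789.24
Installment 8: $2,789.24 +$52.99 interest = $2,842.23; pay $947.41 → $1,894.82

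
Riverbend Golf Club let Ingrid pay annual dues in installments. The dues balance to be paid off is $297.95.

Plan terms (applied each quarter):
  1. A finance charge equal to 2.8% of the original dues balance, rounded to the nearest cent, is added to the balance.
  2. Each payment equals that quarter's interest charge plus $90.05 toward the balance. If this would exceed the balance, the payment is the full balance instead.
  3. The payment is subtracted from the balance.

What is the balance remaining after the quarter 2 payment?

Quarter 1: $297.95 +$8.34 interest = $306.29; pay $98.39 → $207.90
Quarter 2: $207.90 +$8.34 interest = $216.24; pay $98.39 → $117.85

$117.85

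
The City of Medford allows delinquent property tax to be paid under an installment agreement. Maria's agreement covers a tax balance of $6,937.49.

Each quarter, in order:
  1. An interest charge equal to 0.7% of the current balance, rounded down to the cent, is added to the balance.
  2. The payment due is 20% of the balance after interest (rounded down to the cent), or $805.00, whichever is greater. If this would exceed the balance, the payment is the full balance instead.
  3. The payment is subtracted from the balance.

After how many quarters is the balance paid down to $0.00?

Quarter 1: opening $6,937.49; interest $48.56 → $6,986.05; payment $1,397.21; balance $5,588.84
Quarter 2: opening $5,588.84; interest $39.12 → $5,627.96; payment $1,125.59; balance $4,502.37
Quarter 3: opening $4,502.37; interest $31.51 → $4,533.88; payment $906.77; balance $3,627.11
Quarter 4: opening $3,627.11; interest $25.38 → $3,652.49; payment $805.00; balance $2,847.49
Quarter 5: opening $2,847.49; interest $19.93 → $2,867.42; payment $805.00; balance $2,062.42
Quarter 6: opening $2,062.42; interest $14.43 → $2,076.85; payment $805.00; balance $1,271.85
Quarter 7: opening $1,271.85; interest $8.90 → $1,280.75; payment $805.00; balance $475.75
Quarter 8: opening $475.75; interest $3.33 → $479.08; payment $479.08; balance $0.00
Balance reaches $0.00 in quarter 8.

8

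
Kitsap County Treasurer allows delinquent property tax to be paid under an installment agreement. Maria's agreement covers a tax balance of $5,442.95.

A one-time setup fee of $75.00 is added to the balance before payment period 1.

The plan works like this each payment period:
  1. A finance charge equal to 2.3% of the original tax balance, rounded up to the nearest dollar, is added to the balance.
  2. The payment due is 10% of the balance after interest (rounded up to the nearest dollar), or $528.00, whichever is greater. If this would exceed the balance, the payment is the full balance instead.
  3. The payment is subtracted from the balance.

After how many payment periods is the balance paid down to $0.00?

Payment period 1: opening $5,517.95; interest $126.00 → $5,643.95; payment $565.00; balance $5,078.95
Payment period 2: opening $5,078.95; interest $126.00 → $5,204.95; payment $528.00; balance $4,676.95
Payment period 3: opening $4,676.95; interest $126.00 → $4,802.95; payment $528.00; balance $4,274.95
Payment period 4: opening $4,274.95; interest $126.00 → $4,400.95; payment $528.00; balance $3,872.95
Payment period 5: opening $3,872.95; interest $126.00 → $3,998.95; payment $528.00; balance $3,470.95
Payment period 6: opening $3,470.95; interest $126.00 → $3,596.95; payment $528.00; balance $3,068.95
Payment period 7: opening $3,068.95; interest $126.00 → $3,194.95; payment $528.00; balance $2,666.95
Payment period 8: opening $2,666.95; interest $126.00 → $2,792.95; payment $528.00; balance $2,264.95
Payment period 9: opening $2,264.95; interest $126.00 → $2,390.95; payment $528.00; balance $1,862.95
Payment period 10: opening $1,862.95; interest $126.00 → $1,988.95; payment $528.00; balance $1,460.95
Payment period 11: opening $1,460.95; interest $126.00 → $1,586.95; payment $528.00; balance $1,058.95
Payment period 12: opening $1,058.95; interest $126.00 → $1,184.95; payment $528.00; balance $656.95
Payment period 13: opening $656.95; interest $126.00 → $782.95; payment $528.00; balance $254.95
Payment period 14: opening $254.95; interest $126.00 → $380.95; payment $380.95; balance $0.00
Balance reaches $0.00 in payment period 14.

14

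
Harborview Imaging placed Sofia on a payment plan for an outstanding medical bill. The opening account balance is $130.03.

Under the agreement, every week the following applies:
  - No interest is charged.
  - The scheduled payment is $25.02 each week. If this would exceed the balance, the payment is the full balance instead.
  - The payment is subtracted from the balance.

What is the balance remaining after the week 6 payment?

$0.00

Week 1: opening $130.03; payment $25.02; balance $105.01
Week 2: opening $105.01; payment $25.02; balance $79.99
Week 3: opening $79.99; payment $25.02; balance $54.97
Week 4: opening $54.97; payment $25.02; balance $29.95
Week 5: opening $29.95; payment $25.02; balance $4.93
Week 6: opening $4.93; payment $4.93; balance $0.00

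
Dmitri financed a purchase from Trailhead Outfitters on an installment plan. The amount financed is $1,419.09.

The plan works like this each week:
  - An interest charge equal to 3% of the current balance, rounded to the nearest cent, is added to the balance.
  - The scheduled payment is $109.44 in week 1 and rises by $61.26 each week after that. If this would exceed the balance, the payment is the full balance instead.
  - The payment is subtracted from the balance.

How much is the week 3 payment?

# | Opening | Interest | Payment | End bal
1 | $1,419.09 | $42.57 | $109.44 | $1,352.22
2 | $1,352.22 | $40.57 | $170.70 | $1,222.09
3 | $1,222.09 | $36.66 | $231.96 | $1,026.79

$231.96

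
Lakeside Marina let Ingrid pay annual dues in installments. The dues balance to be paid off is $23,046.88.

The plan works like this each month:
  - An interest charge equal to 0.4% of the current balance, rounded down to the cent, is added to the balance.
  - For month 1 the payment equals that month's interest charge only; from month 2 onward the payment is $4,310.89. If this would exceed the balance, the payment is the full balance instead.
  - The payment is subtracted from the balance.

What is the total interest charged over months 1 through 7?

# | Opening | Interest | Payment | End bal
1 | $23,046.88 | $92.18 | $92.18 | $23,046.88
2 | $23,046.88 | $92.18 | $4,310.89 | $18,828.17
3 | $18,828.17 | $75.31 | $4,310.89 | $14,592.59
4 | $14,592.59 | $58.37 | $4,310.89 | $10,340.07
5 | $10,340.07 | $41.36 | $4,310.89 | $6,070.54
6 | $6,070.54 | $24.28 | $4,310.89 | $1,783.93
7 | $1,783.93 | $7.13 | $1,791.06 | $0.00
Total interest: $92.18 + $92.18 + $75.31 + $58.37 + $41.36 + $24.28 + $7.13 = $390.81

$390.81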